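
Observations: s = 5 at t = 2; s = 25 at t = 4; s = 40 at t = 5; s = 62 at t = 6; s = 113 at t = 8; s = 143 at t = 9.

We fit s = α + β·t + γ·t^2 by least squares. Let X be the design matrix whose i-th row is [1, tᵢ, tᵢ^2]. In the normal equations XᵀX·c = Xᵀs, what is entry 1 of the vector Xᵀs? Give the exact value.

Entry 1 ↔ basis 1, so (Xᵀs)_{1} = Σᵢ sᵢ = (1)·(5) + (1)·(25) + (1)·(40) + (1)·(62) + (1)·(113) + (1)·(143) = 388.

388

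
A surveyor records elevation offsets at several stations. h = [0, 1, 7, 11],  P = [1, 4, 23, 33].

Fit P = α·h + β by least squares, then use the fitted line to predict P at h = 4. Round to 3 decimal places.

P̂ = 13.037

The normal equations are: 171·α + 19·β = 528;  19·α + 4·β = 61.
(Σh·h = 171, Σh = 19, Σ1 = 4, Σh·P = 528, ΣP = 61.)
Eliminating β: 4·(row 1) − 19·(row 2) gives 323·α = 4·528 − 19·61 = 953, so α = 953/323.
Then β = (61 − 19·(953/323))/4 = 21/17.
At h = 4: P̂ = (953/323)·(4) + (21/17)·(1) = 4211/323.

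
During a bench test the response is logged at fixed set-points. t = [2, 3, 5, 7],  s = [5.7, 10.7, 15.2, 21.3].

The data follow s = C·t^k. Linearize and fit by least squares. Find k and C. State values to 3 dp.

k = 1.004, C = 3.096

With ln sᵢ as the transformed response and ln tᵢ as the regressor:
AᵀA = [[8.0643, 5.3471]; [5.3471, 4]], rhs = [14.1421, 9.8907]ᵀ  (here Σln t = 5.3471, Σ(ln t)² = 8.0643, Σln s = 9.8907, Σln t·ln s = 14.1421).
Solving (det = 3.6655): k = 1.00443, ln C = 1.12998, so C = exp(1.12998) = 3.09560.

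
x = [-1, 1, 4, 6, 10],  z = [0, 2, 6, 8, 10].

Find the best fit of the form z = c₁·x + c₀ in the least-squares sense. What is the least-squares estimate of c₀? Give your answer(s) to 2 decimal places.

Entries of AᵀA: Σx·x = 154, Σx = 20, Σ1 = 5.
For Aᵀz: Σx·z = 174, Σz = 26.
Normal equations: [[154, 20]; [20, 5]]·[c₁, c₀]ᵀ = [174, 26]ᵀ.
Eliminating c₀: 5·(row 1) − 20·(row 2) gives 370·c₁ = 5·174 − 20·26 = 350, so c₁ = 35/37.
Then c₀ = (26 − 20·(35/37))/5 = 262/185.

c₀ = 1.42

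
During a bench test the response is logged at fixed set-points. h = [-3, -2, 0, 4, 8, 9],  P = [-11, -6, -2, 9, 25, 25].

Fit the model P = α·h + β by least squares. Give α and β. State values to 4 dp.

α = 3.0406, β = -1.4416

Sums needed: Σh·h = 174, Σh = 16, Σ1 = 6.
Moment sums: Σh·P = 506, ΣP = 40.
MᵀM·[α, β]ᵀ = MᵀP becomes [[174, 16]; [16, 6]]·[α, β]ᵀ = [506, 40]ᵀ.
Δ = 174·6 − 16² = 788.
α = (506·6 − 16·40)/788 = 599/197; β = (174·40 − 16·506)/788 = -284/197.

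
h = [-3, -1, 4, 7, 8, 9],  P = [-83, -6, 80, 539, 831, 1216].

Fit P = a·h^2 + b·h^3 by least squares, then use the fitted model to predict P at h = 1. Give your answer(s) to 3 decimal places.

P̂ = -1.092

The normal equations are: 13396·a + 109404·b = 178618;  109404·a + 916060·b = 1504180.
(Σh^2·h^2 = 13396, Σh^2·h^3 = 109404, Σh^3·h^3 = 916060, Σh^2·P = 178618, Σh^3·P = 1504180.)
Eliminating b: 916060·(row 1) − 109404·(row 2) gives 302304544·a = 916060·178618 − 109404·1504180 = -938503640, so a = -117312955/37788068.
Then b = (1504180 − 109404·(-117312955/37788068))/916060 = 76058951/37788068.
At h = 1: P̂ = (-117312955/37788068)·(1) + (76058951/37788068)·(1) = -10313501/9447017.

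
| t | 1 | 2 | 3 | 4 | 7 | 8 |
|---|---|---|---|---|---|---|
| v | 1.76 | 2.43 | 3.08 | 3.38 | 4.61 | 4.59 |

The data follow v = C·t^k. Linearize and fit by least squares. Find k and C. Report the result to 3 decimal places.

k = 0.476, C = 1.769

Let Y = ln v. Fitting Y = k·ln t + ln C by least squares:
XᵀX = [[11.7199, 7.2034]; [7.2034, 6]], rhs = [9.6822, 6.8481]ᵀ  (here Σln t = 7.2034, Σ(ln t)² = 11.7199, Σln v = 6.8481, Σln t·ln v = 9.6822).
Δ = 11.7199·6 − (7.2034)² = 18.4301; k = (9.6822·6 − 7.2034·6.8481)/18.4301 = 0.47551, ln C = (11.7199·6.8481 − 7.2034·9.6822)/18.4301 = 0.57047, so C = exp(0.57047) = 1.76910.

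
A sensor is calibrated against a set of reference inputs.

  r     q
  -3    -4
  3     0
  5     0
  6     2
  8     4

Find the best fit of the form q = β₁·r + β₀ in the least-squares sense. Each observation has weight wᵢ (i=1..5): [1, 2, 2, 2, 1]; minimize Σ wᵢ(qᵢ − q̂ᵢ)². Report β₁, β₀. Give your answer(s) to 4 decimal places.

β₁ = 0.6699, β₀ = -2.2634

From the data, Σwᵢ·r·r = 213, Σwᵢ·r = 33, Σwᵢ·1 = 8.
For XᵀWq: Σwᵢ·r·q = 68, Σwᵢ·q = 4.
So XᵀWX·[β₁, β₀]ᵀ = XᵀWq: [[213, 33]; [33, 8]]·[β₁, β₀]ᵀ = [68, 4]ᵀ.
Determinant 213·8 − 33² = 615.
β₁ = (68·8 − 33·4)/615 = 412/615; β₀ = (213·4 − 33·68)/615 = -464/205.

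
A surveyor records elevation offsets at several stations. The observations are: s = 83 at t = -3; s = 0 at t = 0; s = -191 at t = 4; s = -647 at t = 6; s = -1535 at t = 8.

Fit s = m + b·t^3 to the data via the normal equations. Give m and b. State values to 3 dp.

Setting ∂/∂m … = 0 gives: 5·m + 765·b = -2290;  765·m + 313625·b = -940137.
Determinant 5·313625 − 765² = 982900.
m = ((-2290)·313625 − 765·(-940137))/982900 = 200711/196580; b = (5·(-940137) − 765·(-2290))/982900 = -589767/196580.

m = 1.021, b = -3.000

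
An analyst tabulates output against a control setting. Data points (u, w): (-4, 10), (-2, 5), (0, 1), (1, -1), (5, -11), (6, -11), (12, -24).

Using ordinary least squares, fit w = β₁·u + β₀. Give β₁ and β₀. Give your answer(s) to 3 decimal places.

β₁ = -2.116, β₀ = 1.013

The normal equations are: 226·β₁ + 18·β₀ = -460;  18·β₁ + 7·β₀ = -31.
Determinant 226·7 − 18² = 1258.
β₁ = ((-460)·7 − 18·(-31))/1258 = -1331/629; β₀ = (226·(-31) − 18·(-460))/1258 = 637/629.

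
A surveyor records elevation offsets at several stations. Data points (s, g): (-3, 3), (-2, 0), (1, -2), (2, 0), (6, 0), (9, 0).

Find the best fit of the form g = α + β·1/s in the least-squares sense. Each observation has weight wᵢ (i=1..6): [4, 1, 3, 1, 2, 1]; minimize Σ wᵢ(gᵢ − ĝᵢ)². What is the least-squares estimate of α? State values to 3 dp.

The normal equations are: 12·α + (19/9)·β = 6;  (19/9)·α + (325/81)·β = -10.
(Σwᵢ·1 = 12, Σwᵢ·1/s = 19/9, Σwᵢ·1/s·1/s = 325/81, Σwᵢ·g = 6, Σwᵢ·1/s·g = -10.)
Eliminating β: (325/81)·(row 1) − (19/9)·(row 2) gives (3539/81)·α = (325/81)·6 − (19/9)·(-10) = 1220/27, so α = 3660/3539.
Then β = ((-10) − (19/9)·(3660/3539))/(325/81) = -10746/3539.

α = 1.034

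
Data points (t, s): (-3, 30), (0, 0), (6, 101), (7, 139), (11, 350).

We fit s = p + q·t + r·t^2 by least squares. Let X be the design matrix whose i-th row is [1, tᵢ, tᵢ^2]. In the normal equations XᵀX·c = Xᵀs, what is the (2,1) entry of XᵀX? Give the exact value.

Row 2 ↔ basis t, column 1 ↔ basis 1, so (XᵀX)_{2,1} = Σᵢ t = (-3)·(1) + (0)·(1) + (6)·(1) + (7)·(1) + (11)·(1) = 21.

21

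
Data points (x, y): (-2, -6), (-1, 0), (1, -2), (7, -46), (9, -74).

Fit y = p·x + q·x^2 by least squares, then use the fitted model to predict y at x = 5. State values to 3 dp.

Sums needed: Σx·x = 136, Σx·x^2 = 1064, Σx^2·x^2 = 8980.
For Aᵀy: Σx·y = -978, Σx^2·y = -8274.
Δ = 136·8980 − 1064² = 89184.
p = ((-978)·8980 − 1064·(-8274))/89184 = 879/3716; q = (136·(-8274) − 1064·(-978))/89184 = -882/929.
At x = 5: ŷ = (879/3716)·(5) + (-882/929)·(25) = -83805/3716.

ŷ = -22.552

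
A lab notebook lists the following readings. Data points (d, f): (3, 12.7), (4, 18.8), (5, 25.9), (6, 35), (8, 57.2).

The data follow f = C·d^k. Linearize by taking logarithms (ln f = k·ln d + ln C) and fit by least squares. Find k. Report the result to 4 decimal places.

With ln fᵢ as the transformed response and ln dᵢ as the regressor:
Σln d = 7.9655, Σ(ln d)² = 13.2535, Σln f = 16.3316, Σln d·ln f = 26.8818.
Equations: 13.2535·k + 7.9655·ln C = 26.8818;  7.9655·k + 5·ln C = 16.3316.
Solving (det = 2.8177): k = 1.53279, ln C = 0.82442.

k = 1.5328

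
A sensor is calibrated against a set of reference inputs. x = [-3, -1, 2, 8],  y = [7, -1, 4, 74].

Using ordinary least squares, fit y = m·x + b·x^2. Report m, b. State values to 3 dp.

With design matrix A, AᵀA = [[78, 492]; [492, 4194]] and Aᵀy = [580, 4814]ᵀ.
Determinant 78·4194 − 492² = 85068.
m = (580·4194 − 492·4814)/85068 = 5336/7089; b = (78·4814 − 492·580)/85068 = 7511/7089.

m = 0.753, b = 1.060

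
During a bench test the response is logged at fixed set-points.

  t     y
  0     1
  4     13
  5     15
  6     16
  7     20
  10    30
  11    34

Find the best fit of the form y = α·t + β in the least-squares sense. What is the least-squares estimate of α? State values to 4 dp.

The normal equations are: 347·α + 43·β = 1037;  43·α + 7·β = 129.
(Σt·t = 347, Σt = 43, Σ1 = 7, Σt·y = 1037, Σy = 129.)
Determinant 347·7 − 43² = 580.
α = (1037·7 − 43·129)/580 = 428/145; β = (347·129 − 43·1037)/580 = 43/145.

α = 2.9517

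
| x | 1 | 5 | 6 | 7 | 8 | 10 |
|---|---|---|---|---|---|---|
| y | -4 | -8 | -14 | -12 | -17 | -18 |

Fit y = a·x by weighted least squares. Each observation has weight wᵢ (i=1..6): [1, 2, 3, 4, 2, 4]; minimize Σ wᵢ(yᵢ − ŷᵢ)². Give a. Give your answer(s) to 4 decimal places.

Compute the Gram sums: Σwᵢ·x·x = 883.
And Σwᵢ·x·y = -1664.
a = (-1664)/883 = -1.88448.

a = -1.8845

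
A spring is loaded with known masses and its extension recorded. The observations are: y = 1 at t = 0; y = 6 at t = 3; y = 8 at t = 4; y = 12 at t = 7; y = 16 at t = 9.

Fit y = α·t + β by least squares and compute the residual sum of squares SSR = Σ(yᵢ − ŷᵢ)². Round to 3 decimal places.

SSR = 0.467

XᵀX·[α, β]ᵀ = Xᵀy reads: 155·α + 23·β = 278;  23·α + 5·β = 43.
(Σt·t = 155, Σt = 23, Σ1 = 5, Σt·y = 278, Σy = 43.)
det = 155·5 − 23² = 246.
α = (278·5 − 23·43)/246 = 401/246; β = (155·43 − 23·278)/246 = 271/246.
Residuals: -25/246, 1/123, 31/82, -21/41, 28/123; SSR = 115/246.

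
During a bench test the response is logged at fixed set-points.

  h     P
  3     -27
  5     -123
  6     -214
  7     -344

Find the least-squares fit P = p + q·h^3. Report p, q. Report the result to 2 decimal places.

Normal-equation sums: Σ1 = 4, Σh^3 = 711, Σh^3·h^3 = 180659.
Right-hand side: ΣP = -708, Σh^3·P = -180320.
Normal equations: [[4, 711]; [711, 180659]]·[p, q]ᵀ = [-708, -180320]ᵀ.
Eliminating q: 180659·(row 1) − 711·(row 2) gives 217115·p = 180659·(-708) − 711·(-180320) = 300948, so p = 300948/217115.
Then q = ((-180320) − 711·(300948/217115))/180659 = -217892/217115.

p = 1.39, q = -1.00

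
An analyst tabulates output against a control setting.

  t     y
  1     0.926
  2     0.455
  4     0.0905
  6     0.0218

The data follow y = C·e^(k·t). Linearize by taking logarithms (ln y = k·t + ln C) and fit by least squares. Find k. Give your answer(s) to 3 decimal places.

Linearized form: ln y = k·t + ln C. From the 4 transformed points,
Σt = 13.0000, Σ(t)² = 57.0000, Σln y = -7.0926, Σt·ln y = -34.2165.
Equations: 57.0000·k + 13.0000·ln C = -34.2165;  13.0000·k + 4·ln C = -7.0926.
Δ = 57.0000·4 − (13.0000)² = 59.0000; k = (-34.2165·4 − 13.0000·-7.0926)/59.0000 = -0.75699, ln C = (57.0000·-7.0926 − 13.0000·-34.2165)/59.0000 = 0.68706.

k = -0.757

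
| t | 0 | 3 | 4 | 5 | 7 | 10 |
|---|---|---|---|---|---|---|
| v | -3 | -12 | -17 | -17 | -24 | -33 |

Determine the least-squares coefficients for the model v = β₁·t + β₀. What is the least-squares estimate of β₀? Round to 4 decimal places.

β₀ = -3.3173

Entries of XᵀX: Σt·t = 199, Σt = 29, Σ1 = 6.
For Xᵀv: Σt·v = -687, Σv = -106.
So XᵀX·[β₁, β₀]ᵀ = Xᵀv: [[199, 29]; [29, 6]]·[β₁, β₀]ᵀ = [-687, -106]ᵀ.
Eliminating β₀: 6·(row 1) − 29·(row 2) gives 353·β₁ = 6·(-687) − 29·(-106) = -1048, so β₁ = -1048/353.
Then β₀ = ((-106) − 29·(-1048/353))/6 = -1171/353.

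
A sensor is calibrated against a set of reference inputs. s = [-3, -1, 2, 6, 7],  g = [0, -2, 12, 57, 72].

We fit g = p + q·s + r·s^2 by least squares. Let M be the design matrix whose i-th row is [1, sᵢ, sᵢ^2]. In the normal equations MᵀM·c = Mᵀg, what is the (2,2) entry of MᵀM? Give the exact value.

Row 2 ↔ basis s, column 2 ↔ basis s, so (MᵀM)_{2,2} = Σᵢ (s)·(s) = (-3)·(-3) + (-1)·(-1) + (2)·(2) + (6)·(6) + (7)·(7) = 99.

99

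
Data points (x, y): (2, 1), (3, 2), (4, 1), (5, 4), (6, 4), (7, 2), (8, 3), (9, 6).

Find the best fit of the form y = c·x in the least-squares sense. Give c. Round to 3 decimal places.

c = 0.521

From the data, Σx·x = 284.
And Σx·y = 148.
Hence c = 148 / 284 ≈ 0.521127.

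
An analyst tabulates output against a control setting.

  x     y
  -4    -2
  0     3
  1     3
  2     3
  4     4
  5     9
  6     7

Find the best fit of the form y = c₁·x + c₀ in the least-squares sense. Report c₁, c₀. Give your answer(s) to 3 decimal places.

c₁ = 0.943, c₀ = 1.971

Sums needed: Σx·x = 98, Σx = 14, Σ1 = 7.
Right-hand side: Σx·y = 120, Σy = 27.
det = 98·7 − 14² = 490.
c₁ = (120·7 − 14·27)/490 = 33/35; c₀ = (98·27 − 14·120)/490 = 69/35.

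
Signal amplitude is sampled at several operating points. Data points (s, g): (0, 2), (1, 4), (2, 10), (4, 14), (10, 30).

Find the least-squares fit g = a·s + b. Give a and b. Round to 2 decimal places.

The normal system XᵀX·[a, b]ᵀ = Xᵀg is [[121, 17]; [17, 5]]·[a, b]ᵀ = [380, 60]ᵀ.
det = 121·5 − 17² = 316.
a = (380·5 − 17·60)/316 = 220/79; b = (121·60 − 17·380)/316 = 200/79.

a = 2.78, b = 2.53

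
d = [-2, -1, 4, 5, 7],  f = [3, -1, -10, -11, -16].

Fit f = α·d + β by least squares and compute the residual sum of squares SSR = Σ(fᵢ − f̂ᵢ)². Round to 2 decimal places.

AᵀA·[α, β]ᵀ = Aᵀf reads: 95·α + 13·β = -212;  13·α + 5·β = -35.
(Σd·d = 95, Σd = 13, Σ1 = 5, Σd·f = -212, Σf = -35.)
Determinant 95·5 − 13² = 306.
α = ((-212)·5 − 13·(-35))/306 = -605/306; β = (95·(-35) − 13·(-212))/306 = -569/306.
Residuals: 277/306, -19/17, -71/306, 38/51, -46/153; SSR = 847/306.

SSR = 2.77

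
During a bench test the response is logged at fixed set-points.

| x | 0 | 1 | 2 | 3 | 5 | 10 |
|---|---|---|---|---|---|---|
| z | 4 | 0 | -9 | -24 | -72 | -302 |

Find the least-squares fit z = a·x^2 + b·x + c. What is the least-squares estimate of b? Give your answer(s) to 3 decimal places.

b = 0.127

Normal-equation sums: Σx^2·x^2 = 10723, Σx^2·x = 1161, Σx^2 = 139, Σx·x = 139, Σx = 21, Σ1 = 6.
Right-hand side: Σx^2·z = -32252, Σx·z = -3470, Σz = -403.
Inverting the 3×3 Gram matrix, [a, b, c]ᵀ = [-335563/109456, 13933/109456, 93329/27364]ᵀ.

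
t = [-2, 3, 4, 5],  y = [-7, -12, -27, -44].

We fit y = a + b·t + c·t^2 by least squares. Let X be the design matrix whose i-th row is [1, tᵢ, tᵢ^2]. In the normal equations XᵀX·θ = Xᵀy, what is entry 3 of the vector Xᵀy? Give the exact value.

Entry 3 ↔ basis t^2, so (Xᵀy)_{3} = Σᵢ (t^2)·yᵢ = (4)·(-7) + (9)·(-12) + (16)·(-27) + (25)·(-44) = -1668.

-1668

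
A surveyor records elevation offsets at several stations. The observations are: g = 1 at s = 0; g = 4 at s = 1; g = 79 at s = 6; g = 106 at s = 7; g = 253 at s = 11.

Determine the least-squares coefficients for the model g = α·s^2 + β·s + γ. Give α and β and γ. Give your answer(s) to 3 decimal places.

α = 1.980, β = 1.139, γ = 0.946

With design matrix X, XᵀX = [[18339, 1891, 207]; [1891, 207, 25]; [207, 25, 5]] and Xᵀg = [38655, 4003, 443]ᵀ.
Inverting the 3×3 Gram matrix, [α, β, γ]ᵀ = [169107/85423, 97326/85423, 80818/85423]ᵀ.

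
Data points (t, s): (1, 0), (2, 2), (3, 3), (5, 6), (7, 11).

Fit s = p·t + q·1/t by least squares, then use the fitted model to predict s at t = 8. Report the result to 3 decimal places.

ŝ = 11.502

The normal equations are: 88·p + 5·q = 120;  5·p + (62689/44100)·q = 167/35.
(Σt·t = 88, Σt·1/t = 5, Σ1/t·1/t = 62689/44100, Σt·s = 120, Σ1/t·s = 167/35.)
Eliminating q: (62689/44100)·(row 1) − 5·(row 2) gives (1103533/11025)·p = (62689/44100)·120 − 5·(167/35) = 107843/735, so p = 1617645/1103533.
Then q = ((167/35) − 5·(1617645/1103533))/(62689/44100) = -1985760/1103533.
At t = 8: ŝ = (1617645/1103533)·(8) + (-1985760/1103533)·(1/8) = 12692940/1103533.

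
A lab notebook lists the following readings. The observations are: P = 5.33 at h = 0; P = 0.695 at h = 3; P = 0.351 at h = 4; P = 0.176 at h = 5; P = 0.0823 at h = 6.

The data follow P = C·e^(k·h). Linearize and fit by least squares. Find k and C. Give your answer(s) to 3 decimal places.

Linearized form: ln P = k·h + ln C. From the 5 transformed points,
Σh = 18.0000, Σ(h)² = 86.0000, Σln P = -3.9721, Σh·ln P = -28.9501.
Equations: 86.0000·k + 18.0000·ln C = -28.9501;  18.0000·k + 5·ln C = -3.9721.
Solving (det = 106.0000): k = -0.69106, ln C = 1.69339, so C = exp(1.69339) = 5.43788.

k = -0.691, C = 5.438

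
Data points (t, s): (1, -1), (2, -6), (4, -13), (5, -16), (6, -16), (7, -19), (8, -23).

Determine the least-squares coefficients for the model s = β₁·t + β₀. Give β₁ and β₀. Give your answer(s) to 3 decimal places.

The normal equations are: 195·β₁ + 33·β₀ = -558;  33·β₁ + 7·β₀ = -94.
Eliminating β₀: 7·(row 1) − 33·(row 2) gives 276·β₁ = 7·(-558) − 33·(-94) = -804, so β₁ = -67/23.
Then β₀ = ((-94) − 33·(-67/23))/7 = 7/23.

β₁ = -2.913, β₀ = 0.304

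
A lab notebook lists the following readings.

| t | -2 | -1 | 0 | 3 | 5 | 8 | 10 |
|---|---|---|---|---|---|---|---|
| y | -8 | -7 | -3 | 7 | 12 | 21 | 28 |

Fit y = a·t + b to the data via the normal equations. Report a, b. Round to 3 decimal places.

a = 3.043, b = -2.854

Forming AᵀA = [[203, 23]; [23, 7]] and Aᵀy = [552, 50]ᵀ gives AᵀA·[a, b]ᵀ = Aᵀy.
Eliminating b: 7·(row 1) − 23·(row 2) gives 892·a = 7·552 − 23·50 = 2714, so a = 1357/446.
Then b = (50 − 23·(1357/446))/7 = -1273/446.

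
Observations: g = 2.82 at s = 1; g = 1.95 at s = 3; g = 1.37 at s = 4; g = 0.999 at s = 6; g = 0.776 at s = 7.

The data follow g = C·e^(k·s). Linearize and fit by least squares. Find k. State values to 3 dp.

Linearized form: ln g = k·s + ln C. From the 5 transformed points,
Over the data: Σs = 21.0000, Σ(s)² = 111.0000, Σln g = 1.7648, Σs·ln g = 2.5182.
Normal system: [[111.0000, 21.0000]; [21.0000, 5]]·[k, ln C]ᵀ = [2.5182, 1.7648]ᵀ.
Solving (det = 114.0000): k = -0.21464, ln C = 1.25444.

k = -0.215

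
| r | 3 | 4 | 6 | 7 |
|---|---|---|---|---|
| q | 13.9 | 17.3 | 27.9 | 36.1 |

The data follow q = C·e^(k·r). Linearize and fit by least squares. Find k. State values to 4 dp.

Linearized form: ln q = k·r + ln C. From the 4 transformed points,
Over the data: Σr = 20.0000, Σ(r)² = 110.0000, Σln q = 12.3975, Σr·ln q = 64.3743.
Normal system: [[110.0000, 20.0000]; [20.0000, 4]]·[k, ln C]ᵀ = [64.3743, 12.3975]ᵀ.
Solving (det = 40.0000): k = 0.23867, ln C = 1.90601.

k = 0.2387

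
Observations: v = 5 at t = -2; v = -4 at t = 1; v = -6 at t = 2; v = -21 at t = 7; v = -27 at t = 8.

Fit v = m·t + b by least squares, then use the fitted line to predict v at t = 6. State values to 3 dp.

v̂ = -19.277

The normal equations are: 122·m + 16·b = -389;  16·m + 5·b = -53.
(Σt·t = 122, Σt = 16, Σ1 = 5, Σt·v = -389, Σv = -53.)
Determinant 122·5 − 16² = 354.
m = ((-389)·5 − 16·(-53))/354 = -1097/354; b = (122·(-53) − 16·(-389))/354 = -121/177.
At t = 6: v̂ = (-1097/354)·(6) + (-121/177)·(1) = -3412/177.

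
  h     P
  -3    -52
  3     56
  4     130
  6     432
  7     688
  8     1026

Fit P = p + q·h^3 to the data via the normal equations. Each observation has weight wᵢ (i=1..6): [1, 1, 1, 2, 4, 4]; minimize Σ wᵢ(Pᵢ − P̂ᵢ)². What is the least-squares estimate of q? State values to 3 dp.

Sums needed: Σwᵢ·1 = 13, Σwᵢ·h^3 = 3916, Σwᵢ·h^3·h^3 = 1618038.
And Σwᵢ·P = 7854, Σwᵢ·h^3·P = 3243044.
det = 13·1618038 − 3916² = 5699438.
p = (7854·1618038 − 3916·3243044)/5699438 = 4155074/2849719; q = (13·3243044 − 3916·7854)/5699438 = 5701654/2849719.

q = 2.001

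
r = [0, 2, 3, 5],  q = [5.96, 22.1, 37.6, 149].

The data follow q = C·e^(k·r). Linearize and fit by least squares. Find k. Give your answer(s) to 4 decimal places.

With ln qᵢ as the transformed response and rᵢ as the regressor:
Σr = 10.0000, Σ(r)² = 38.0000, Σln q = 13.5116, Σr·ln q = 42.0919.
Equations: 38.0000·k + 10.0000·ln C = 42.0919;  10.0000·k + 4·ln C = 13.5116.
Slope k = (n·Σr·ln q − Σr·Σln q)/(n·Σ(r)² − (Σr)²) = (4·42.0919 − 10.0000·13.5116)/52.0000 = 0.63945; ln C = (Σln q − k·Σr)/n = 1.77926.

k = 0.6395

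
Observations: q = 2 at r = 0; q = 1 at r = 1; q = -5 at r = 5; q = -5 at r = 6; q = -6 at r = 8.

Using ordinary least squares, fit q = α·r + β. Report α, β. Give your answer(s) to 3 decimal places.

α = -1.087, β = 1.748

The normal equations are: 126·α + 20·β = -102;  20·α + 5·β = -13.
(Σr·r = 126, Σr = 20, Σ1 = 5, Σr·q = -102, Σq = -13.)
Eliminating β: 5·(row 1) − 20·(row 2) gives 230·α = 5·(-102) − 20·(-13) = -250, so α = -25/23.
Then β = ((-13) − 20·(-25/23))/5 = 201/115.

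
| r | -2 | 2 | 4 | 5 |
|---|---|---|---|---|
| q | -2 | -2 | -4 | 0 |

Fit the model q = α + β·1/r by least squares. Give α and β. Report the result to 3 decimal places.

Forming MᵀM = [[4, 9/20]; [9/20, 241/400]] and Mᵀq = [-8, -1]ᵀ gives MᵀM·[α, β]ᵀ = Mᵀq.
det = 4·(241/400) − (9/20)² = 883/400.
α = ((-8)·(241/400) − (9/20)·(-1))/(883/400) = -1748/883; β = (4·(-1) − (9/20)·(-8))/(883/400) = -160/883.

α = -1.980, β = -0.181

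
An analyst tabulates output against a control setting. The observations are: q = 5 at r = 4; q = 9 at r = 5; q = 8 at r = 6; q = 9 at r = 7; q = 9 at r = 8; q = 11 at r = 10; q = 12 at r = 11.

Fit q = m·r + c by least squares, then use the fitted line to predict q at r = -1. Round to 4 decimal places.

q̂ = 2.4855

With design matrix A, AᵀA = [[411, 51]; [51, 7]] and Aᵀq = [490, 63]ᵀ.
Δ = 411·7 − 51² = 276.
m = (490·7 − 51·63)/276 = 217/276; c = (411·63 − 51·490)/276 = 301/92.
At r = -1: q̂ = (217/276)·(-1) + (301/92)·(1) = 343/138.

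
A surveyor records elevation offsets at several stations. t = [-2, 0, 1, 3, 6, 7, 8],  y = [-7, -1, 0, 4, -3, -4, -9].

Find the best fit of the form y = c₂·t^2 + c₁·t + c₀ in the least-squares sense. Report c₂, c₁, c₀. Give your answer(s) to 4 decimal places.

c₂ = -0.4222, c₁ = 2.3813, c₀ = -0.8511

Sums needed: Σt^2·t^2 = 7891, Σt^2·t = 1091, Σt^2 = 163, Σt·t = 163, Σt = 23, Σ1 = 7.
And Σt^2·y = -872, Σt·y = -92, Σy = -20.
XᵀX·[c₂, c₁, c₀]ᵀ = Xᵀy becomes [[7891, 1091, 163]; [1091, 163, 23]; [163, 23, 7]]·[c₂, c₁, c₀]ᵀ = [-872, -92, -20]ᵀ.
Inverting the 3×3 Gram matrix, [c₂, c₁, c₀]ᵀ = [-339/803, 17210/7227, -6151/7227]ᵀ.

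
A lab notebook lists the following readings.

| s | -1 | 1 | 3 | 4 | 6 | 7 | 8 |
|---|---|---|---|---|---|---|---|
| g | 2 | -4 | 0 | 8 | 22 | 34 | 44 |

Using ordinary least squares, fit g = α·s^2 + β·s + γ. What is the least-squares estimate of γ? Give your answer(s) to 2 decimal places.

Entries of MᵀM: Σs^2·s^2 = 8132, Σs^2·s = 1162, Σs^2 = 176, Σs·s = 176, Σs = 28, Σ1 = 7.
Moment sums: Σs^2·g = 5400, Σs·g = 748, Σg = 106.
MᵀM·[α, β, γ]ᵀ = Mᵀg becomes [[8132, 1162, 176]; [1162, 176, 28]; [176, 28, 7]]·[α, β, γ]ᵀ = [5400, 748, 106]ᵀ.
Solving the 3×3 system (Gaussian elimination) gives α = 4238/4371, β = -8200/4371, γ = -2522/1457.

γ = -1.73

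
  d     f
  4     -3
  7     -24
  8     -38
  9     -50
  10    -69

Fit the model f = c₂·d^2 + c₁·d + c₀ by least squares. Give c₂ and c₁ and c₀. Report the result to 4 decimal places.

Setting ∂/∂c₂ … = 0 gives: 23314·c₂ + 2648·c₁ + 310·c₀ = -14606;  2648·c₂ + 310·c₁ + 38·c₀ = -1624;  310·c₂ + 38·c₁ + 5·c₀ = -184.
(Σd^2·d^2 = 23314, Σd^2·d = 2648, Σd^2 = 310, Σd·d = 310, Σd = 38, Σ1 = 5, Σd^2·f = -14606, Σd·f = -1624, Σf = -184.)
Inverting the 3×3 Gram matrix, [c₂, c₁, c₀]ᵀ = [-801/637, 4254/637, -470/49]ᵀ.

c₂ = -1.2575, c₁ = 6.6782, c₀ = -9.5918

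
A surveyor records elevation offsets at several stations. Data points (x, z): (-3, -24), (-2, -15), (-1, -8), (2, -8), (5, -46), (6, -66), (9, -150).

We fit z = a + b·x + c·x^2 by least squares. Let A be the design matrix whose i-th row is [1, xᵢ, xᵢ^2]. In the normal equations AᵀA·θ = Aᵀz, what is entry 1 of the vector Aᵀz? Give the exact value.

Entry 1 ↔ basis 1, so (Aᵀz)_{1} = Σᵢ zᵢ = (1)·(-24) + (1)·(-15) + (1)·(-8) + (1)·(-8) + (1)·(-46) + (1)·(-66) + (1)·(-150) = -317.

-317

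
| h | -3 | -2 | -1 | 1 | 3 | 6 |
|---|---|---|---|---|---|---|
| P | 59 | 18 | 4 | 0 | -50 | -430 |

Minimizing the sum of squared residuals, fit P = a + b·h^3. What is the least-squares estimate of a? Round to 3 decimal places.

The normal equations are: 6·a + 208·b = -399;  208·a + 48180·b = -95971.
(Σ1 = 6, Σh^3 = 208, Σh^3·h^3 = 48180, ΣP = -399, Σh^3·P = -95971.)
Δ = 6·48180 − 208² = 245816.
a = ((-399)·48180 − 208·(-95971))/245816 = 184537/61454; b = (6·(-95971) − 208·(-399))/245816 = -246417/122908.

a = 3.003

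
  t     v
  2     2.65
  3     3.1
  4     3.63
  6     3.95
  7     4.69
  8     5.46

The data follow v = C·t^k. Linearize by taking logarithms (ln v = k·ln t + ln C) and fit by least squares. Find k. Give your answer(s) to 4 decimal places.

k = 0.4796

Linearized form: ln v = k·ln t + ln C. From the 6 transformed points,
Σln t = 8.9952, Σ(ln t)² = 14.9303, Σln v = 8.0118, Σln t·ln v = 12.7041.
Equations: 14.9303·k + 8.9952·ln C = 12.7041;  8.9952·k + 6·ln C = 8.0118.
Solving (det = 8.6686): k = 0.47959, ln C = 0.61630.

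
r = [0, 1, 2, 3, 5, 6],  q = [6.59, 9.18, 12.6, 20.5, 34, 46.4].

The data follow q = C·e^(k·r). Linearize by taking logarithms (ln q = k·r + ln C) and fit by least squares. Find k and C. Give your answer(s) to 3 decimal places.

Let Y = ln q. Fitting Y = k·r + ln C by least squares:
Sums: Σr = 17.0000, Σ(r)² = 75.0000, Σln q = 17.0204, Σr·ln q = 57.0013.
Normal system: [[75.0000, 17.0000]; [17.0000, 6]]·[k, ln C]ᵀ = [57.0013, 17.0204]ᵀ.
Solving (det = 161.0000): k = 0.32709, ln C = 1.90997, so C = exp(1.90997) = 6.75289.

k = 0.327, C = 6.753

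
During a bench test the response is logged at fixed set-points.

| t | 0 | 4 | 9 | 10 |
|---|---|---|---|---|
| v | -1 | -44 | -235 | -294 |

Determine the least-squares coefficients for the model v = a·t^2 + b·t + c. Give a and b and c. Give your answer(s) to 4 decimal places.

AᵀA·[a, b, c]ᵀ = Aᵀv reads: 16817·a + 1793·b + 197·c = -49139;  1793·a + 197·b + 23·c = -5231;  197·a + 23·b + 4·c = -574.
Row-reducing yields a = -409/132, b = 235/132, c = -25/22.

a = -3.0985, b = 1.7803, c = -1.1364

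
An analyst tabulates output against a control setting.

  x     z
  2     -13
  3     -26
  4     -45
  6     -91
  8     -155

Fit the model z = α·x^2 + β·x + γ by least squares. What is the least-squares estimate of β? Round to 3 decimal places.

The normal equations are: 5745·α + 827·β + 129·γ = -14202;  827·α + 129·β + 23·γ = -2070;  129·α + 23·β + 5·γ = -330.
Row-reducing yields α = -942/469, β = -1674/469, γ = 150/67.

β = -3.569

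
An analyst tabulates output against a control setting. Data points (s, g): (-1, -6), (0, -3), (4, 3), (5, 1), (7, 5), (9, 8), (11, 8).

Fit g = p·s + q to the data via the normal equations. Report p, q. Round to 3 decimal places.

With design matrix A, AᵀA = [[293, 35]; [35, 7]] and Aᵀg = [218, 16]ᵀ.
Eliminating q: 7·(row 1) − 35·(row 2) gives 826·p = 7·218 − 35·16 = 966, so p = 69/59.
Then q = (16 − 35·(69/59))/7 = -1471/413.

p = 1.169, q = -3.562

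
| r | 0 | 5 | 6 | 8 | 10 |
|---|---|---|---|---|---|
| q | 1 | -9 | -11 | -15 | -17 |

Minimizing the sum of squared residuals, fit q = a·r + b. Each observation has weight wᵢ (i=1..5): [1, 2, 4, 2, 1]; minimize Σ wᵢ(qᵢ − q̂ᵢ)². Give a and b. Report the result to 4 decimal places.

a = -1.8710, b = 0.4258

Normal-equation sums: Σwᵢ·r·r = 422, Σwᵢ·r = 60, Σwᵢ·1 = 10.
Moment sums: Σwᵢ·r·q = -764, Σwᵢ·q = -108.
Normal equations: [[422, 60]; [60, 10]]·[a, b]ᵀ = [-764, -108]ᵀ.
det = 422·10 − 60² = 620.
a = ((-764)·10 − 60·(-108))/620 = -58/31; b = (422·(-108) − 60·(-764))/620 = 66/155.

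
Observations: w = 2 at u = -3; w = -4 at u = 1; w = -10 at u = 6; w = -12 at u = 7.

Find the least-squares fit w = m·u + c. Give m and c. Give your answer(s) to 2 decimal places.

Forming MᵀM = [[95, 11]; [11, 4]] and Mᵀw = [-154, -24]ᵀ gives MᵀM·[m, c]ᵀ = Mᵀw.
det = 95·4 − 11² = 259.
m = ((-154)·4 − 11·(-24))/259 = -352/259; c = (95·(-24) − 11·(-154))/259 = -586/259.

m = -1.36, c = -2.26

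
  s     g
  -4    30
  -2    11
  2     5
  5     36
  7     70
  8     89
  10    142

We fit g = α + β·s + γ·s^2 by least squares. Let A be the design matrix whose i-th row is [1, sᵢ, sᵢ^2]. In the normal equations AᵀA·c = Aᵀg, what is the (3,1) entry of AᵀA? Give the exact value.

262

Row 3 ↔ basis s^2, column 1 ↔ basis 1, so (AᵀA)_{3,1} = Σᵢ s^2 = (16)·(1) + (4)·(1) + (4)·(1) + (25)·(1) + (49)·(1) + (64)·(1) + (100)·(1) = 262.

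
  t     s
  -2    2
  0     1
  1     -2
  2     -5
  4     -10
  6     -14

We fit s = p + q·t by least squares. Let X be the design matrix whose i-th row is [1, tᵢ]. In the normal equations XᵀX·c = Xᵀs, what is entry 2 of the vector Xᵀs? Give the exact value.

Entry 2 ↔ basis t, so (Xᵀs)_{2} = Σᵢ (t)·sᵢ = (-2)·(2) + (0)·(1) + (1)·(-2) + (2)·(-5) + (4)·(-10) + (6)·(-14) = -140.

-140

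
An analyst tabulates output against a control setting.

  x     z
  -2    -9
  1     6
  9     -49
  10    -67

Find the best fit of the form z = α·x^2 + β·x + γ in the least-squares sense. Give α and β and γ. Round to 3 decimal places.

Normal-equation sums: Σx^2·x^2 = 16578, Σx^2·x = 1722, Σx^2 = 186, Σx·x = 186, Σx = 18, Σ1 = 4.
Right-hand side: Σx^2·z = -10699, Σx·z = -1087, Σz = -119.
Normal equations: [[16578, 1722, 186]; [1722, 186, 18]; [186, 18, 4]]·[α, β, γ]ᵀ = [-10699, -1087, -119]ᵀ.
Row-reducing yields α = -905/822, β = 8276/2055, γ = 2276/685.

α = -1.101, β = 4.027, γ = 3.323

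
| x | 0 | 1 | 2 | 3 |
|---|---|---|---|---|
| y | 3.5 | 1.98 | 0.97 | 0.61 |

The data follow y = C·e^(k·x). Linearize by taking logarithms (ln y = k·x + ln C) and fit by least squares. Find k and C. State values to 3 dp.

Linearized form: ln y = k·x + ln C. From the 4 transformed points,
Σx = 6.0000, Σ(x)² = 14.0000, Σln y = 1.4111, Σx·ln y = -0.8607.
Normal system: [[14.0000, 6.0000]; [6.0000, 4]]·[k, ln C]ᵀ = [-0.8607, 1.4111]ᵀ.
Slope k = (n·Σx·ln y − Σx·Σln y)/(n·Σ(x)² − (Σx)²) = (4·-0.8607 − 6.0000·1.4111)/20.0000 = -0.59547; ln C = (Σln y − k·Σx)/n = 1.24599, so C = exp(1.24599) = 3.47636.

k = -0.595, C = 3.476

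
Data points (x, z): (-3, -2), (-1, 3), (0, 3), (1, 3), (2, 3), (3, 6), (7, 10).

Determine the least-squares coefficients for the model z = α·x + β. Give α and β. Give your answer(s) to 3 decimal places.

Entries of MᵀM: Σx·x = 73, Σx = 9, Σ1 = 7.
Moment sums: Σx·z = 100, Σz = 26.
Normal equations: [[73, 9]; [9, 7]]·[α, β]ᵀ = [100, 26]ᵀ.
Δ = 73·7 − 9² = 430.
α = (100·7 − 9·26)/430 = 233/215; β = (73·26 − 9·100)/430 = 499/215.

α = 1.084, β = 2.321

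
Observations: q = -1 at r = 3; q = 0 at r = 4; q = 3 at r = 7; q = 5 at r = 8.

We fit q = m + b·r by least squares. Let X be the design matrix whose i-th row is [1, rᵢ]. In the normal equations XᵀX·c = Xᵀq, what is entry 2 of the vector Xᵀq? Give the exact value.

Entry 2 ↔ basis r, so (Xᵀq)_{2} = Σᵢ (r)·qᵢ = (3)·(-1) + (4)·(0) + (7)·(3) + (8)·(5) = 58.

58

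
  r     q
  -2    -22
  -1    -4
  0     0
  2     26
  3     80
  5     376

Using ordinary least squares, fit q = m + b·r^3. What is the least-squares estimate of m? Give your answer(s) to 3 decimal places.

m = 0.453

From the data, Σ1 = 6, Σr^3 = 151, Σr^3·r^3 = 16483.
Moment sums: Σq = 456, Σr^3·q = 49548.
Normal equations: [[6, 151]; [151, 16483]]·[m, b]ᵀ = [456, 49548]ᵀ.
Eliminating b: 16483·(row 1) − 151·(row 2) gives 76097·m = 16483·456 − 151·49548 = 34500, so m = 34500/76097.
Then b = (49548 − 151·(34500/76097))/16483 = 228432/76097.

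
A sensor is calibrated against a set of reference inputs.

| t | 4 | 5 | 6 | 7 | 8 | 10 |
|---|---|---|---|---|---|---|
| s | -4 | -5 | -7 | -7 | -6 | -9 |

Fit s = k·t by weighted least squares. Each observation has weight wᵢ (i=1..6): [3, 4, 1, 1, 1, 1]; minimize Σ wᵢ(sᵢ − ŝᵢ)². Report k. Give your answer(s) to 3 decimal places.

The normal equations are: 397·k = -377.
(Σwᵢ·t·t = 397, Σwᵢ·t·s = -377.)
k = (-377)/397 = -0.949622.

k = -0.950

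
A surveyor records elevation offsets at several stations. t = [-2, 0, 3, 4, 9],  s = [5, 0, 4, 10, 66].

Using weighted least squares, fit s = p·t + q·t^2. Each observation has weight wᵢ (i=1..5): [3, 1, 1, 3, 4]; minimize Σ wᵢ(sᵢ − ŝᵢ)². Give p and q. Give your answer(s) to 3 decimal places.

p = -1.075, q = 0.932

Setting ∂/∂p … = 0 gives: 393·p + 3111·q = 2478;  3111·p + 27141·q = 21960.
(Σwᵢ·t·t = 393, Σwᵢ·t·t^2 = 3111, Σwᵢ·t^2·t^2 = 27141, Σwᵢ·t·s = 2478, Σwᵢ·t^2·s = 21960.)
Determinant 393·27141 − 3111² = 988092.
p = (2478·27141 − 3111·21960)/988092 = -59009/54894; q = (393·21960 − 3111·2478)/988092 = 51179/54894.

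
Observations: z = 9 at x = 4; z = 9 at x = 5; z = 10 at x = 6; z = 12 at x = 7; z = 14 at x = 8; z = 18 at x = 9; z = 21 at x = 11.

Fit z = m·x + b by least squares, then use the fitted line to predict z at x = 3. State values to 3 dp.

The normal system AᵀA·[m, b]ᵀ = Aᵀz is [[392, 50]; [50, 7]]·[m, b]ᵀ = [730, 93]ᵀ.
Determinant 392·7 − 50² = 244.
m = (730·7 − 50·93)/244 = 115/61; b = (392·93 − 50·730)/244 = -11/61.
At x = 3: ẑ = (115/61)·(3) + (-11/61)·(1) = 334/61.

ẑ = 5.475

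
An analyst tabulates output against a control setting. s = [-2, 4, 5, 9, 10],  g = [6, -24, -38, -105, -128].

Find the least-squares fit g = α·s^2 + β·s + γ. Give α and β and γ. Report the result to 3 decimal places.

α = -1.000, β = -3.144, γ = 3.744

Normal-equation sums: Σs^2·s^2 = 17458, Σs^2·s = 1910, Σs^2 = 226, Σs·s = 226, Σs = 26, Σ1 = 5.
Right-hand side: Σs^2·g = -22615, Σs·g = -2523, Σg = -289.
MᵀM·[α, β, γ]ᵀ = Mᵀg becomes [[17458, 1910, 226]; [1910, 226, 26]; [226, 26, 5]]·[α, β, γ]ᵀ = [-22615, -2523, -289]ᵀ.
Inverting the 3×3 Gram matrix, [α, β, γ]ᵀ = [-147121/147144, -462685/147144, 45909/12262]ᵀ.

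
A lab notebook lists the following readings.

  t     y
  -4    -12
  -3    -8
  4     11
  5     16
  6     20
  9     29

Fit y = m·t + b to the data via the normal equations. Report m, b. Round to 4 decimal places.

m = 3.1026, b = 0.5426

Setting ∂/∂m … = 0 gives: 183·m + 17·b = 577;  17·m + 6·b = 56.
(Σt·t = 183, Σt = 17, Σ1 = 6, Σt·y = 577, Σy = 56.)
Eliminating b: 6·(row 1) − 17·(row 2) gives 809·m = 6·577 − 17·56 = 2510, so m = 2510/809.
Then b = (56 − 17·(2510/809))/6 = 439/809.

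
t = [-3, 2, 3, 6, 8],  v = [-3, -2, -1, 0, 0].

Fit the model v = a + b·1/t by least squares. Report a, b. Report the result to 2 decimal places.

With design matrix X, XᵀX = [[5, 19/24]; [19/24, 33/64]] and Xᵀv = [-6, -1/3]ᵀ.
Eliminating b: (33/64)·(row 1) − (19/24)·(row 2) gives (281/144)·a = (33/64)·(-6) − (19/24)·(-1/3) = -815/288, so a = -815/562.
Then b = ((-1/3) − (19/24)·(-815/562))/(33/64) = 444/281.

a = -1.45, b = 1.58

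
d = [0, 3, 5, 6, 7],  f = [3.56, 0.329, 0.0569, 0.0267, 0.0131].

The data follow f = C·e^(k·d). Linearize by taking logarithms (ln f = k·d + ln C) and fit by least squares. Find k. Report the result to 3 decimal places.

k = -0.810

Taking logs, ln f = k·d + ln C, so regress ln f on d.
AᵀA = [[119.0000, 21.0000]; [21.0000, 5]], rhs = [-69.7519, -10.6666]ᵀ  (here Σd = 21.0000, Σ(d)² = 119.0000, Σln f = -10.6666, Σd·ln f = -69.7519).
Slope k = (n·Σd·ln f − Σd·Σln f)/(n·Σ(d)² − (Σd)²) = (5·-69.7519 − 21.0000·-10.6666)/154.0000 = -0.81013; ln C = (Σln f − k·Σd)/n = 1.26923.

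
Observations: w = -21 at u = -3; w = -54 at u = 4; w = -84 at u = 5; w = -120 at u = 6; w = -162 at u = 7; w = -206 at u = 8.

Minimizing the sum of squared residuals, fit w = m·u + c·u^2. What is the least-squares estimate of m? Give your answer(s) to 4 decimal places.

The normal system MᵀM·[m, c]ᵀ = Mᵀw is [[199, 1233]; [1233, 8755]]·[m, c]ᵀ = [-4075, -28595]ᵀ.
det = 199·8755 − 1233² = 221956.
m = ((-4075)·8755 − 1233·(-28595))/221956 = -209495/110978; c = (199·(-28595) − 1233·(-4075))/221956 = -332965/110978.

m = -1.8877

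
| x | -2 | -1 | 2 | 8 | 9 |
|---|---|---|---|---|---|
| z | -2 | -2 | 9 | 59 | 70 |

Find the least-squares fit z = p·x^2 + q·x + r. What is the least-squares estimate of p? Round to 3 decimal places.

p = 0.537

Forming AᵀA = [[10690, 1240, 154]; [1240, 154, 16]; [154, 16, 5]] and Aᵀz = [9472, 1126, 134]ᵀ gives AᵀA·[p, q, r]ᵀ = Aᵀz.
Solving the 3×3 system (Gaussian elimination) gives p = 11874/22093, q = 63531/22093, r = 23074/22093.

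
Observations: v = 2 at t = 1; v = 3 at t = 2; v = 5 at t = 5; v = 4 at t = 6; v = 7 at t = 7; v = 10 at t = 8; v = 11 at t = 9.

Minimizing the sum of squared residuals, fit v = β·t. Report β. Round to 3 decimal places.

β = 1.096

Normal-equation sums: Σt·t = 260.
Right-hand side: Σt·v = 285.
Normal equations: [[260]]·[β]ᵀ = [285]ᵀ.
Hence β = 285 / 260 ≈ 1.09615.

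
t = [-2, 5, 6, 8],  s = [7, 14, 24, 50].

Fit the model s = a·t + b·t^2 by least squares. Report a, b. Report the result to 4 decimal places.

a = -2.0814, b = 1.0278

XᵀX·[a, b]ᵀ = Xᵀs reads: 129·a + 845·b = 600;  845·a + 6033·b = 4442.
(Σt·t = 129, Σt·t^2 = 845, Σt^2·t^2 = 6033, Σt·s = 600, Σt^2·s = 4442.)
det = 129·6033 − 845² = 64232.
a = (600·6033 − 845·4442)/64232 = -66845/32116; b = (129·4442 − 845·600)/64232 = 33009/32116.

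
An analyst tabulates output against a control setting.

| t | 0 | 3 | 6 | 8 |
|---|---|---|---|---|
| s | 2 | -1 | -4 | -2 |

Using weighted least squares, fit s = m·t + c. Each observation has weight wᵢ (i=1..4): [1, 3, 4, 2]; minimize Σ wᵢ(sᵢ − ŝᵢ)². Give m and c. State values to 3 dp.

m = -0.579, c = 0.737

The normal equations are: 299·m + 49·c = -137;  49·m + 10·c = -21.
Δ = 299·10 − 49² = 589.
m = ((-137)·10 − 49·(-21))/589 = -11/19; c = (299·(-21) − 49·(-137))/589 = 14/19.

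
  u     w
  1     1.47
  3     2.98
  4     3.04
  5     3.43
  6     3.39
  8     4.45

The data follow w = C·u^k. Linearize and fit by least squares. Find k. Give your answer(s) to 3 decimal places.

Linearized form: ln w = k·ln u + ln C. From the 6 transformed points,
XᵀX = [[13.2535, 7.9655]; [7.9655, 6]], rhs = [10.0165, 6.5353]ᵀ  (here Σln u = 7.9655, Σ(ln u)² = 13.2535, Σln w = 6.5353, Σln u·ln w = 10.0165).
Δ = 13.2535·6 − (7.9655)² = 16.0713; k = (10.0165·6 − 7.9655·6.5353)/16.0713 = 0.50038, ln C = (13.2535·6.5353 − 7.9655·10.0165)/16.0713 = 0.42493.

k = 0.500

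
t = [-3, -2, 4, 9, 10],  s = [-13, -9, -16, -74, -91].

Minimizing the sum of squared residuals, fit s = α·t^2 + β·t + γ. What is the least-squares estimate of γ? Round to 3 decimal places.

γ = -3.525

Normal-equation sums: Σt^2·t^2 = 16914, Σt^2·t = 1758, Σt^2 = 210, Σt·t = 210, Σt = 18, Σ1 = 5.
Right-hand side: Σt^2·s = -15503, Σt·s = -1583, Σs = -203.
Solving the 3×3 system (Gaussian elimination) gives α = -22105/23784, β = 4317/7928, γ = -6987/1982.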